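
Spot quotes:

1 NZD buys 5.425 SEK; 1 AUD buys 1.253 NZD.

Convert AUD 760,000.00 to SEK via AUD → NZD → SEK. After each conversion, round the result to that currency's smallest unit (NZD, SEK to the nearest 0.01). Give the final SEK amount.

SEK 5,166,119.00

AUD 760,000.00 × 1.253 = NZD 952,280.00
NZD 952,280.00 × 5.425 = SEK 5,166,119.00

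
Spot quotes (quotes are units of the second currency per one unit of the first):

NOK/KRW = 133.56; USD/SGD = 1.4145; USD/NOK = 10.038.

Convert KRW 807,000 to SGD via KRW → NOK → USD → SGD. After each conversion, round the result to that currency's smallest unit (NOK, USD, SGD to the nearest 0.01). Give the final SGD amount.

KRW 807,000 ÷ 133.56 = NOK 6,042.23
NOK 6,042.23 ÷ 10.038 = USD 601.94
USD 601.94 × 1.4145 = SGD 851.44

SGD 851.44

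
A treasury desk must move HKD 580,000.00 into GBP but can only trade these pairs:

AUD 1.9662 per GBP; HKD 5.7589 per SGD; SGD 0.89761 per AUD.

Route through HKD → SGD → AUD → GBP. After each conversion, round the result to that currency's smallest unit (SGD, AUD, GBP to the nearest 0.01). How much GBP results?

HKD 580,000.00 ÷ 5.7589 = SGD 100,713.68
SGD 100,713.68 ÷ 0.89761 = AUD 112,202.05
AUD 112,202.05 ÷ 1.9662 = GBP 57,065.43

GBP 57,065.43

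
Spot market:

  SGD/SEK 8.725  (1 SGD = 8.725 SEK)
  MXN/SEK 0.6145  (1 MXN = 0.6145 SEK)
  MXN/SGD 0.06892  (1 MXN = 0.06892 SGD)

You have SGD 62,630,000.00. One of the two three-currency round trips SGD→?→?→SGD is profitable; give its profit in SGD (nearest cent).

Profit: SGD 1,372,007.23

Profitable loop is SGD → MXN → SEK → SGD:
SGD 62,630,000.00 ÷ 0.06892 = MXN 908,734,764.94
MXN 908,734,764.94 × 0.6145 = SEK 558,417,513.06
SEK 558,417,513.06 ÷ 8.725 = SGD 64,002,007.23
Profit = SGD 64,002,007.23 − SGD 62,630,000.00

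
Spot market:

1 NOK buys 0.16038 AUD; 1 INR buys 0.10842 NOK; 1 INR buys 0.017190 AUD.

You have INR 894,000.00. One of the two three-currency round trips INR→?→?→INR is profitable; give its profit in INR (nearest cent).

Profitable loop is INR → NOK → AUD → INR:
INR 894,000.00 × 0.10842 = NOK 96,927.48
NOK 96,927.48 × 0.16038 = AUD 15,545.23
AUD 15,545.23 ÷ 0.017190 = INR 904,318.16
Profit = INR 904,318.16 − INR 894,000.00

Profit: INR 10,318.16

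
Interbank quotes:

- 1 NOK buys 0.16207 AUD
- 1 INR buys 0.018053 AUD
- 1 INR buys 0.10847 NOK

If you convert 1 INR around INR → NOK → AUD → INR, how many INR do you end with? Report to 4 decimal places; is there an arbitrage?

Around INR → NOK → AUD → INR: 1 × 0.10847 × 0.16207 ÷ 0.018053 = 0.973785
Product < 1; profitable direction is INR → AUD → NOK → INR.

0.9738 (arbitrage exists)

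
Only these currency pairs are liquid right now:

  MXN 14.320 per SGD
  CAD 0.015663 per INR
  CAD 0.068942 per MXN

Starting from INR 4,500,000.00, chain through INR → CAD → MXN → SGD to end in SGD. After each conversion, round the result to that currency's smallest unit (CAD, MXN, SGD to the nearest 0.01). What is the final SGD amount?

INR 4,500,000.00 × 0.015663 = CAD 70,483.50
CAD 70,483.50 ÷ 0.068942 = MXN 1,022,359.37
MXN 1,022,359.37 ÷ 14.320 = SGD 71,393.81

SGD 71,393.81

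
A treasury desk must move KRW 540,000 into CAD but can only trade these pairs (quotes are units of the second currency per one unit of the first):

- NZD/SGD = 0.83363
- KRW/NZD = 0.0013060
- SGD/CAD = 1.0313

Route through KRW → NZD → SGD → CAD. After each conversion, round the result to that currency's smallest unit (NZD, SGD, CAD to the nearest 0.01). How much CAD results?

KRW 540,000 × 0.0013060 = NZD 705.24
NZD 705.24 × 0.83363 = SGD 587.91
SGD 587.91 × 1.0313 = CAD 606.31

CAD 606.31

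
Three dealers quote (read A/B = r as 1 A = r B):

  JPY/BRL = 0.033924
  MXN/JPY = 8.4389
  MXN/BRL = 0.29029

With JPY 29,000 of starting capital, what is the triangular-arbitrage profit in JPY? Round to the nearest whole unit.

Profitable loop is JPY → MXN → BRL → JPY:
JPY 29,000 ÷ 8.4389 = MXN 3,436.47
MXN 3,436.47 × 0.29029 = BRL 997.57
BRL 997.57 ÷ 0.033924 = JPY 29,406
Profit = JPY 29,406 − JPY 29,000

Profit: JPY 406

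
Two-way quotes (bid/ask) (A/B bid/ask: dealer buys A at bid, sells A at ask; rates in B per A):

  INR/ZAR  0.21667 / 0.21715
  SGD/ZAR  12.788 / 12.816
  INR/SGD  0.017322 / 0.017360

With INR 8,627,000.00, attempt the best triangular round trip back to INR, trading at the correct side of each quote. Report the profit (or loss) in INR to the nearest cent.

Best loop INR → SGD → ZAR → INR:
INR 8,627,000.00 × 0.017322 (sell INR at bid) = SGD 149,436.89
SGD 149,436.89 × 12.788 (sell SGD at bid) = ZAR 1,910,999.00
ZAR 1,910,999.00 ÷ 0.21715 (buy INR at ask) = INR 8,800,363.81

Net profit: INR 173,363.81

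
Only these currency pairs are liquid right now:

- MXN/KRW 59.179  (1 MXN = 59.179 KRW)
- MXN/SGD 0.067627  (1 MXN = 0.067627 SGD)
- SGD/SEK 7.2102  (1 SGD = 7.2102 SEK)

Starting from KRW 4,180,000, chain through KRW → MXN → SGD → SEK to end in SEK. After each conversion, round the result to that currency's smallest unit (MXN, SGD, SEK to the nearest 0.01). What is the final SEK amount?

KRW 4,180,000 ÷ 59.179 = MXN 70,633.16
MXN 70,633.16 × 0.067627 = SGD 4,776.71
SGD 4,776.71 × 7.2102 = SEK 34,441.03

SEK 34,441.03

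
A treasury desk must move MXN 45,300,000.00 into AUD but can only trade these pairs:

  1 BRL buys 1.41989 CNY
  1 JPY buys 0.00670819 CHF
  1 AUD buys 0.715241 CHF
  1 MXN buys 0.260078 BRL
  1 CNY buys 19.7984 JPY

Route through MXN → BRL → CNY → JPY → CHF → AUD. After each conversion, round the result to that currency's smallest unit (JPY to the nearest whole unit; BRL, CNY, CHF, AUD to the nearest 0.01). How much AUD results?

MXN 45,300,000.00 × 0.260078 = BRL 11,781,533.40
BRL 11,781,533.40 × 1.41989 = CNY 16,728,481.46
CNY 16,728,481.46 × 19.7984 = JPY 331,197,167
JPY 331,197,167 × 0.00670819 = CHF 2,221,733.52
CHF 2,221,733.52 ÷ 0.715241 = AUD 3,106,272.60

AUD 3,106,272.60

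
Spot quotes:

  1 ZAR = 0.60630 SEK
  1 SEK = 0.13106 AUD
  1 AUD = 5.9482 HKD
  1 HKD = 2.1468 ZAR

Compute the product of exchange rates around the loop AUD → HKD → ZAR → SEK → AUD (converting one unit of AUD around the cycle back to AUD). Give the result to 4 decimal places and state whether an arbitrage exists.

Around AUD → HKD → ZAR → SEK → AUD: 1 × 5.9482 × 2.1468 × 0.60630 × 0.13106 = 1.014694
Product > 1; profitable direction is AUD → HKD → ZAR → SEK → AUD.

1.0147 (arbitrage exists)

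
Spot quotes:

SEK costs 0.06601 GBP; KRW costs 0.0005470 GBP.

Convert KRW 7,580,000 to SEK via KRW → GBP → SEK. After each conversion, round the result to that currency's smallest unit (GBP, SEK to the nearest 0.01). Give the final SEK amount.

KRW 7,580,000 × 0.0005470 = GBP 4,146.26
GBP 4,146.26 ÷ 0.06601 = SEK 62,812.60

SEK 62,812.60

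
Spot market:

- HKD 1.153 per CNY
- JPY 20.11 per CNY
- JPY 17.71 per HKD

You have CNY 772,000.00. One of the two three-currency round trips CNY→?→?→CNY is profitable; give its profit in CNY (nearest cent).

Profitable loop is CNY → HKD → JPY → CNY:
CNY 772,000.00 × 1.153 = HKD 890,116.00
HKD 890,116.00 × 17.71 = JPY 15,763,954
JPY 15,763,954 ÷ 20.11 = CNY 783,886.34
Profit = CNY 783,886.34 − CNY 772,000.00

Profit: CNY 11,886.34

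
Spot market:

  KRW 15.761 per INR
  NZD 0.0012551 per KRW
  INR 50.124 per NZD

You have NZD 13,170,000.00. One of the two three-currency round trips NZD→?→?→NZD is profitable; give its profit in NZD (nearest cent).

Profitable loop is NZD → KRW → INR → NZD:
NZD 13,170,000.00 ÷ 0.0012551 = KRW 10,493,187,794
KRW 10,493,187,794 ÷ 15.761 = INR 665,769,164.00
INR 665,769,164.00 ÷ 50.124 = NZD 13,282,442.82
Profit = NZD 13,282,442.82 − NZD 13,170,000.00

Profit: NZD 112,442.82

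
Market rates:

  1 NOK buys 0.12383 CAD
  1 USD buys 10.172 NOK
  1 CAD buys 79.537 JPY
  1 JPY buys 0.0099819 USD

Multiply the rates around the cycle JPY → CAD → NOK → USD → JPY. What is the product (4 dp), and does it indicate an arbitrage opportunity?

Around JPY → CAD → NOK → USD → JPY: 1 ÷ 79.537 ÷ 0.12383 ÷ 10.172 ÷ 0.0099819 = 0.999966
Product ≈ 1 (deviation 0.003%, within rounding noise).

1.0000 (no arbitrage)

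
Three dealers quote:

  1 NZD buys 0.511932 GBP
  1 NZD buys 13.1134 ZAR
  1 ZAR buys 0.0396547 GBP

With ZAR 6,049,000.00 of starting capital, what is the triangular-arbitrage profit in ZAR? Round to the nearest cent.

Profit: ZAR 95,425.52

Profitable loop is ZAR → GBP → NZD → ZAR:
ZAR 6,049,000.00 × 0.0396547 = GBP 239,871.28
GBP 239,871.28 ÷ 0.511932 = NZD 468,560.83
NZD 468,560.83 × 13.1134 = ZAR 6,144,425.52
Profit = ZAR 6,144,425.52 − ZAR 6,049,000.00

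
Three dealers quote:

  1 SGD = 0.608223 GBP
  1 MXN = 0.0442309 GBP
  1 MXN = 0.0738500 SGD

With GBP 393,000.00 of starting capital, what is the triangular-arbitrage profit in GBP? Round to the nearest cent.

Profit: GBP 6,098.52

Profitable loop is GBP → MXN → SGD → GBP:
GBP 393,000.00 ÷ 0.0442309 = MXN 8,885,191.12
MXN 8,885,191.12 × 0.0738500 = SGD 656,171.36
SGD 656,171.36 × 0.608223 = GBP 399,098.52
Profit = GBP 399,098.52 − GBP 393,000.00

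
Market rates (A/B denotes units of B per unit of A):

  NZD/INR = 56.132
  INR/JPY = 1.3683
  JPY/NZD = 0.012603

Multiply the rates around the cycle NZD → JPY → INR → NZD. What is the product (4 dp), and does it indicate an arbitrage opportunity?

1.0331 (arbitrage exists)

Around NZD → JPY → INR → NZD: 1 ÷ 0.012603 ÷ 1.3683 ÷ 56.132 = 1.033081
Product > 1; profitable direction is NZD → JPY → INR → NZD.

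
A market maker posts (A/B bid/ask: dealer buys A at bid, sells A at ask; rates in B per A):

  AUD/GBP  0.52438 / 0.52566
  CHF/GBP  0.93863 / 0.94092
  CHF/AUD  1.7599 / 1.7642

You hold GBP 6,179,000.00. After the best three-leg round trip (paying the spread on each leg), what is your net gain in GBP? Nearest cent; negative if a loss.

Net profit: GBP 75,028.81

Best loop GBP → AUD → CHF → GBP:
GBP 6,179,000.00 ÷ 0.52566 (buy AUD at ask) = AUD 11,754,746.41
AUD 11,754,746.41 ÷ 1.7642 (buy CHF at ask) = CHF 6,662,933.01
CHF 6,662,933.01 × 0.93863 (sell CHF at bid) = GBP 6,254,028.81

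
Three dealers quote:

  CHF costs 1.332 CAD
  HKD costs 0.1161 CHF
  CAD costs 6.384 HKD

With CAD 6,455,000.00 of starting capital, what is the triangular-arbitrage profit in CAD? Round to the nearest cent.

Profit: CAD 83,331.32

Profitable loop is CAD → CHF → HKD → CAD:
CAD 6,455,000.00 ÷ 1.332 = CHF 4,846,096.10
CHF 4,846,096.10 ÷ 0.1161 = HKD 41,740,707.12
HKD 41,740,707.12 ÷ 6.384 = CAD 6,538,331.32
Profit = CAD 6,538,331.32 − CAD 6,455,000.00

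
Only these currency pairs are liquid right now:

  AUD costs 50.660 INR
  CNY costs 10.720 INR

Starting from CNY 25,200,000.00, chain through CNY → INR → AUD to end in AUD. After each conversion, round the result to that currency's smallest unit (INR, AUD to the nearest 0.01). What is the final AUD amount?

CNY 25,200,000.00 × 10.720 = INR 270,144,000.00
INR 270,144,000.00 ÷ 50.660 = AUD 5,332,491.12

AUD 5,332,491.12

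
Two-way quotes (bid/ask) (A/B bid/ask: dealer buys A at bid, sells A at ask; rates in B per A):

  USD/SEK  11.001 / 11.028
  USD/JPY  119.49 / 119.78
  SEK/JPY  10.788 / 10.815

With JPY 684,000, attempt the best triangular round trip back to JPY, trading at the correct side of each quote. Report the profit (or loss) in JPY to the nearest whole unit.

Net profit: JPY 1,274

Best loop JPY → SEK → USD → JPY:
JPY 684,000 ÷ 10.815 (buy SEK at ask) = SEK 63,245.49
SEK 63,245.49 ÷ 11.028 (buy USD at ask) = USD 5,734.99
USD 5,734.99 × 119.49 (sell USD at bid) = JPY 685,274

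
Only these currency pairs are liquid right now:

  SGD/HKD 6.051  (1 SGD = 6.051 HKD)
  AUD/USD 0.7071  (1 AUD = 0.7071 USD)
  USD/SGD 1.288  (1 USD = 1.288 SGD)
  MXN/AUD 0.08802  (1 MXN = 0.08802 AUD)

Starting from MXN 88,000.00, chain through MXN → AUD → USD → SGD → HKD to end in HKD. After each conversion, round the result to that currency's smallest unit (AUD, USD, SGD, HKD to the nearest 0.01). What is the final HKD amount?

MXN 88,000.00 × 0.08802 = AUD 7,745.76
AUD 7,745.76 × 0.7071 = USD 5,477.03
USD 5,477.03 × 1.288 = SGD 7,054.41
SGD 7,054.41 × 6.051 = HKD 42,686.23

HKD 42,686.23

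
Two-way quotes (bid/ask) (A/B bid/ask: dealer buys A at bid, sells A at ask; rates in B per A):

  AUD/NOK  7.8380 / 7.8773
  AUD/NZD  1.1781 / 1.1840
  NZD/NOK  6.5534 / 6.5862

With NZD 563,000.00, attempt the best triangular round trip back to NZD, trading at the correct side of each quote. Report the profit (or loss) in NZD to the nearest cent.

Net profit: NZD 2,883.51

Best loop NZD → AUD → NOK → NZD:
NZD 563,000.00 ÷ 1.1840 (buy AUD at ask) = AUD 475,506.76
AUD 475,506.76 × 7.8380 (sell AUD at bid) = NOK 3,727,021.96
NOK 3,727,021.96 ÷ 6.5862 (buy NZD at ask) = NZD 565,883.51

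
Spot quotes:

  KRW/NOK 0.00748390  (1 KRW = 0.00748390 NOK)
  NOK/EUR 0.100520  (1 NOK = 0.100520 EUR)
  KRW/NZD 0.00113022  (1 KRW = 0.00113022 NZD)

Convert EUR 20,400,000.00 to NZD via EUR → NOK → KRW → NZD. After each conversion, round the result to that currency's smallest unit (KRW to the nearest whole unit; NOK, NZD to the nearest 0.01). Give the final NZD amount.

EUR 20,400,000.00 ÷ 0.100520 = NOK 202,944,687.62
NOK 202,944,687.62 ÷ 0.00748390 = KRW 27,117,503,924
KRW 27,117,503,924 × 0.00113022 = NZD 30,648,745.28

NZD 30,648,745.28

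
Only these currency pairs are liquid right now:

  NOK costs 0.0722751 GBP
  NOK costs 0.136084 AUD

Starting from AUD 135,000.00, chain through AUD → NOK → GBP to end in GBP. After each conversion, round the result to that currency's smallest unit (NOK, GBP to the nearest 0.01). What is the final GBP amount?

GBP 71,699.38

AUD 135,000.00 ÷ 0.136084 = NOK 992,034.33
NOK 992,034.33 × 0.0722751 = GBP 71,699.38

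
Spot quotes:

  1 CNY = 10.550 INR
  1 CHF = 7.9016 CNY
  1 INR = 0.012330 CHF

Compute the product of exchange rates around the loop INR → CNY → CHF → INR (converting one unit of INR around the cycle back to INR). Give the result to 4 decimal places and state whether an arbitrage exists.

0.9729 (arbitrage exists)

Around INR → CNY → CHF → INR: 1 ÷ 10.550 ÷ 7.9016 ÷ 0.012330 = 0.972903
Product < 1; profitable direction is INR → CHF → CNY → INR.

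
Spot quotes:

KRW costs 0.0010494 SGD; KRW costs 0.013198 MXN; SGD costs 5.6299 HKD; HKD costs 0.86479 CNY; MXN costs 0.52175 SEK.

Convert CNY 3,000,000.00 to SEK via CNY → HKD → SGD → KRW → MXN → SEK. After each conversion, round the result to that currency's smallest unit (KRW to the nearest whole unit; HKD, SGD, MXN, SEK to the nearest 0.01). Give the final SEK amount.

CNY 3,000,000.00 ÷ 0.86479 = HKD 3,469,050.29
HKD 3,469,050.29 ÷ 5.6299 = SGD 616,183.29
SGD 616,183.29 ÷ 0.0010494 = KRW 587,176,758
KRW 587,176,758 × 0.013198 = MXN 7,749,558.85
MXN 7,749,558.85 × 0.52175 = SEK 4,043,332.33

SEK 4,043,332.33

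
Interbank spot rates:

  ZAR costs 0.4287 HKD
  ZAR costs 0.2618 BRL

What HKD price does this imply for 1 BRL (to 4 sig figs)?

BRL/HKD = 1.638

1 BRL ÷ 0.2618 = 3.81971 ZAR
3.81971 ZAR × 0.4287 = 1.63751 HKD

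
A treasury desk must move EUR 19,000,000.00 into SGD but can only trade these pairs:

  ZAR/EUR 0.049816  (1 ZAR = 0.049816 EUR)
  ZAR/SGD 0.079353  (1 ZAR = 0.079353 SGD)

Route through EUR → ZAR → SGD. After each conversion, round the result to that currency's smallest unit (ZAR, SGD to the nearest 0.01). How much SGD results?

EUR 19,000,000.00 ÷ 0.049816 = ZAR 381,403,565.12
ZAR 381,403,565.12 × 0.079353 = SGD 30,265,517.10

SGD 30,265,517.10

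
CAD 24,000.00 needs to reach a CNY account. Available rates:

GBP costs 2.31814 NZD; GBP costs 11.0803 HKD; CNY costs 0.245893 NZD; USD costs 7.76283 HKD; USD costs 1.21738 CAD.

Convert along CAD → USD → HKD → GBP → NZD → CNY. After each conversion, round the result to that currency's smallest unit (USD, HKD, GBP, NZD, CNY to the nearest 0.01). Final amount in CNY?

CAD 24,000.00 ÷ 1.21738 = USD 19,714.47
USD 19,714.47 × 7.76283 = HKD 153,040.08
HKD 153,040.08 ÷ 11.0803 = GBP 13,811.91
GBP 13,811.91 × 2.31814 = NZD 32,017.94
NZD 32,017.94 ÷ 0.245893 = CNY 130,210.86

CNY 130,210.86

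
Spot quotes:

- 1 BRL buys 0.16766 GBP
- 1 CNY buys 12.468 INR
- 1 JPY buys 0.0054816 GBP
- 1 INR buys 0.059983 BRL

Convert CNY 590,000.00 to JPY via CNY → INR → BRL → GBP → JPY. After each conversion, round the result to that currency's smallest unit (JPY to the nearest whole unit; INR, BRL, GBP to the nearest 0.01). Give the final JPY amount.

CNY 590,000.00 × 12.468 = INR 7,356,120.00
INR 7,356,120.00 × 0.059983 = BRL 441,242.15
BRL 441,242.15 × 0.16766 = GBP 73,978.66
GBP 73,978.66 ÷ 0.0054816 = JPY 13,495,815

JPY 13,495,815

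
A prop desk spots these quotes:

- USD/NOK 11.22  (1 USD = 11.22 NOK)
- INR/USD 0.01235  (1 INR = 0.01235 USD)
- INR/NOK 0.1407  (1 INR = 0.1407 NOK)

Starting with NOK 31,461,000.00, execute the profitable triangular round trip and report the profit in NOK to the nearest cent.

Profit: NOK 484,287.84

Profitable loop is NOK → USD → INR → NOK:
NOK 31,461,000.00 ÷ 11.22 = USD 2,804,010.70
USD 2,804,010.70 ÷ 0.01235 = INR 227,045,400.42
INR 227,045,400.42 × 0.1407 = NOK 31,945,287.84
Profit = NOK 31,945,287.84 − NOK 31,461,000.00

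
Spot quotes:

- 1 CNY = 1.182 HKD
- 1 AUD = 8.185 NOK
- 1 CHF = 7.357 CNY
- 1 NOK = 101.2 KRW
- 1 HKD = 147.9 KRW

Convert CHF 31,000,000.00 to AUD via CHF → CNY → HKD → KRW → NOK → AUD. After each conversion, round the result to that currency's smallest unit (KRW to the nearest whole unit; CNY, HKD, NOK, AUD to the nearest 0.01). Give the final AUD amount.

AUD 48,133,662.02

CHF 31,000,000.00 × 7.357 = CNY 228,067,000.00
CNY 228,067,000.00 × 1.182 = HKD 269,575,194.00
HKD 269,575,194.00 × 147.9 = KRW 39,870,171,193
KRW 39,870,171,193 ÷ 101.2 = NOK 393,974,023.65
NOK 393,974,023.65 ÷ 8.185 = AUD 48,133,662.02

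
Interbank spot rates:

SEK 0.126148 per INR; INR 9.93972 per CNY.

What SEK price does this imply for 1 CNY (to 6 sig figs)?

CNY/SEK = 1.25388

1 CNY × 9.93972 = 9.93972 INR
9.93972 INR × 0.126148 = 1.25388 SEK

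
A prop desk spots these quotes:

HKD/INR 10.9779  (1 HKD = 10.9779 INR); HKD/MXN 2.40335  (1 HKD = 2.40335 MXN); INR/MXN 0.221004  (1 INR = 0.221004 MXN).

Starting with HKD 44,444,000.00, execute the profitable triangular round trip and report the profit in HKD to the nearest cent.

Profitable loop is HKD → INR → MXN → HKD:
HKD 44,444,000.00 × 10.9779 = INR 487,901,787.60
INR 487,901,787.60 × 0.221004 = MXN 107,828,246.67
MXN 107,828,246.67 ÷ 2.40335 = HKD 44,865,810.92
Profit = HKD 44,865,810.92 − HKD 44,444,000.00

Profit: HKD 421,810.92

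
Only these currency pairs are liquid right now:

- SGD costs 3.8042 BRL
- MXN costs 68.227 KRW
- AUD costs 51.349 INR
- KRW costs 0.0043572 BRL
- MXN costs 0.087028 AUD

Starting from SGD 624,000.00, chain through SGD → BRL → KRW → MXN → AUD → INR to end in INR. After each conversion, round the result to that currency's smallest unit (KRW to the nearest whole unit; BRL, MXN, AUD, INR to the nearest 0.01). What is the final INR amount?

INR 35,684,133.62

SGD 624,000.00 × 3.8042 = BRL 2,373,820.80
BRL 2,373,820.80 ÷ 0.0043572 = KRW 544,804,186
KRW 544,804,186 ÷ 68.227 = MXN 7,985,169.89
MXN 7,985,169.89 × 0.087028 = AUD 694,933.37
AUD 694,933.37 × 51.349 = INR 35,684,133.62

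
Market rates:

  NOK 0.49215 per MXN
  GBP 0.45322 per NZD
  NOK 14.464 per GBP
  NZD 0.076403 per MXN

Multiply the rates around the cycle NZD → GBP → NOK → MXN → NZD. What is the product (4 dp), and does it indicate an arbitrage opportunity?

1.0177 (arbitrage exists)

Around NZD → GBP → NOK → MXN → NZD: 1 × 0.45322 × 14.464 ÷ 0.49215 × 0.076403 = 1.017678
Product > 1; profitable direction is NZD → GBP → NOK → MXN → NZD.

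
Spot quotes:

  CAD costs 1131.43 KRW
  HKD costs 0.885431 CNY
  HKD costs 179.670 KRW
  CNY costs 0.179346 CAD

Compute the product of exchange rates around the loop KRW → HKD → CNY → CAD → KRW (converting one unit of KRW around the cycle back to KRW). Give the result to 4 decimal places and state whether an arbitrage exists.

1.0000 (no arbitrage)

Around KRW → HKD → CNY → CAD → KRW: 1 ÷ 179.670 × 0.885431 × 0.179346 × 1131.43 = 0.999997
Product ≈ 1 (deviation 0.000%, within rounding noise).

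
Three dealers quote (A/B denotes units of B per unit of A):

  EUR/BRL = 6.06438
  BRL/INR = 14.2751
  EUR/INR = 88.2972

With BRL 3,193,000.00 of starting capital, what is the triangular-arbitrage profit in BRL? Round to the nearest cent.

Profit: BRL 63,718.97

Profitable loop is BRL → EUR → INR → BRL:
BRL 3,193,000.00 ÷ 6.06438 = EUR 526,517.14
EUR 526,517.14 × 88.2972 = INR 46,489,989.02
INR 46,489,989.02 ÷ 14.2751 = BRL 3,256,718.97
Profit = BRL 3,256,718.97 − BRL 3,193,000.00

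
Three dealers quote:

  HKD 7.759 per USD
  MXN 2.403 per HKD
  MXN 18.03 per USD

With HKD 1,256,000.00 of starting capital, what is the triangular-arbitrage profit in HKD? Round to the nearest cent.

Profit: HKD 42,833.36

Profitable loop is HKD → MXN → USD → HKD:
HKD 1,256,000.00 × 2.403 = MXN 3,018,168.00
MXN 3,018,168.00 ÷ 18.03 = USD 167,397.00
USD 167,397.00 × 7.759 = HKD 1,298,833.36
Profit = HKD 1,298,833.36 − HKD 1,256,000.00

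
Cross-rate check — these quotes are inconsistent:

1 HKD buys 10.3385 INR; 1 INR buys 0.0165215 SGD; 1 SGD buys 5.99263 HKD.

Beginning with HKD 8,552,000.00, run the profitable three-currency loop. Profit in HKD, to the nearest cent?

Profit: HKD 201,710.17

Profitable loop is HKD → INR → SGD → HKD:
HKD 8,552,000.00 × 10.3385 = INR 88,414,852.00
INR 88,414,852.00 × 0.0165215 = SGD 1,460,745.98
SGD 1,460,745.98 × 5.99263 = HKD 8,753,710.17
Profit = HKD 8,753,710.17 − HKD 8,552,000.00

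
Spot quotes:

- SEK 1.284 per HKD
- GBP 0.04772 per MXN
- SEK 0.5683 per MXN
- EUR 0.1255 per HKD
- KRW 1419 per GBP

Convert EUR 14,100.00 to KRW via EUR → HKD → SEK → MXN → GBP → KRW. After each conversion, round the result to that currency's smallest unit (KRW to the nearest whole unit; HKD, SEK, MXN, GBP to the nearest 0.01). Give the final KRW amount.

KRW 17,188,801

EUR 14,100.00 ÷ 0.1255 = HKD 112,350.60
HKD 112,350.60 × 1.284 = SEK 144,258.17
SEK 144,258.17 ÷ 0.5683 = MXN 253,841.58
MXN 253,841.58 × 0.04772 = GBP 12,113.32
GBP 12,113.32 × 1419 = KRW 17,188,801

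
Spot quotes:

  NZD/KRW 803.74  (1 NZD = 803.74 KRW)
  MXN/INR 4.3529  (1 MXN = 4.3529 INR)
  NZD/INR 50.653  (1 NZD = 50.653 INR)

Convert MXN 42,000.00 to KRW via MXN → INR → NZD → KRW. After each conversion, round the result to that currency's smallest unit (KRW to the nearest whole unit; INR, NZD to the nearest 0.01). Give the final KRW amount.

KRW 2,900,939

MXN 42,000.00 × 4.3529 = INR 182,821.80
INR 182,821.80 ÷ 50.653 = NZD 3,609.30
NZD 3,609.30 × 803.74 = KRW 2,900,939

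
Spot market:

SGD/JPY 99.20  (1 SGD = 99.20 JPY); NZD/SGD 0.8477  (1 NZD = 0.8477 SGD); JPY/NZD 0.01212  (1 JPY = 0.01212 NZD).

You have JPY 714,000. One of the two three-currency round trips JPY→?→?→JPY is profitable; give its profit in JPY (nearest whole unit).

Profitable loop is JPY → NZD → SGD → JPY:
JPY 714,000 × 0.01212 = NZD 8,653.68
NZD 8,653.68 × 0.8477 = SGD 7,335.72
SGD 7,335.72 × 99.20 = JPY 727,704
Profit = JPY 727,704 − JPY 714,000

Profit: JPY 13,704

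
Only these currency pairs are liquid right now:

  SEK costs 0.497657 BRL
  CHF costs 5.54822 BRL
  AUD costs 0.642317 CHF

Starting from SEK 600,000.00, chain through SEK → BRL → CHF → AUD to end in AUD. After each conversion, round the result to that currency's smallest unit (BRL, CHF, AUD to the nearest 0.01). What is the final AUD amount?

AUD 83,787.32

SEK 600,000.00 × 0.497657 = BRL 298,594.20
BRL 298,594.20 ÷ 5.54822 = CHF 53,818.02
CHF 53,818.02 ÷ 0.642317 = AUD 83,787.32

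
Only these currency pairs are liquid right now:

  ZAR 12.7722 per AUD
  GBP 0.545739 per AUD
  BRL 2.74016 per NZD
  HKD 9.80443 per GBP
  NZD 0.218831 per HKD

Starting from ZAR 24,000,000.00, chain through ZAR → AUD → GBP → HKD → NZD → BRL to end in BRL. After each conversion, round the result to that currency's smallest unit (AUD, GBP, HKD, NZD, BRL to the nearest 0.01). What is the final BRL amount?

BRL 6,028,893.89

ZAR 24,000,000.00 ÷ 12.7722 = AUD 1,879,081.13
AUD 1,879,081.13 × 0.545739 = GBP 1,025,487.86
GBP 1,025,487.86 × 9.80443 = HKD 10,054,323.94
HKD 10,054,323.94 × 0.218831 = NZD 2,200,197.76
NZD 2,200,197.76 × 2.74016 = BRL 6,028,893.89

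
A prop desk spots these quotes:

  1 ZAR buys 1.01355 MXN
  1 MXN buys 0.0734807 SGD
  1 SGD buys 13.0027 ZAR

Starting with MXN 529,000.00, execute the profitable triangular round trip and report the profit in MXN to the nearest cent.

Profitable loop is MXN → ZAR → SGD → MXN:
MXN 529,000.00 ÷ 1.01355 = ZAR 521,927.88
ZAR 521,927.88 ÷ 13.0027 = SGD 40,139.96
SGD 40,139.96 ÷ 0.0734807 = MXN 546,265.37
Profit = MXN 546,265.37 − MXN 529,000.00

Profit: MXN 17,265.37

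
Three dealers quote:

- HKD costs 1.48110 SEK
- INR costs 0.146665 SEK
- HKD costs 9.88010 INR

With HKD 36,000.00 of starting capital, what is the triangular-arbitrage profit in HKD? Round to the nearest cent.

Profit: HKD 795.87

Profitable loop is HKD → SEK → INR → HKD:
HKD 36,000.00 × 1.48110 = SEK 53,319.60
SEK 53,319.60 ÷ 0.146665 = INR 363,546.86
INR 363,546.86 ÷ 9.88010 = HKD 36,795.87
Profit = HKD 36,795.87 − HKD 36,000.00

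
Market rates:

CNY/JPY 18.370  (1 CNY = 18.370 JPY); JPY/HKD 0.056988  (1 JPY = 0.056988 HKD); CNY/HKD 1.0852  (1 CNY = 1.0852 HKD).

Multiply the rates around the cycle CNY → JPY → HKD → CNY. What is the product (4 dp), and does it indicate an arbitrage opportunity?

0.9647 (arbitrage exists)

Around CNY → JPY → HKD → CNY: 1 × 18.370 × 0.056988 ÷ 1.0852 = 0.964679
Product < 1; profitable direction is CNY → HKD → JPY → CNY.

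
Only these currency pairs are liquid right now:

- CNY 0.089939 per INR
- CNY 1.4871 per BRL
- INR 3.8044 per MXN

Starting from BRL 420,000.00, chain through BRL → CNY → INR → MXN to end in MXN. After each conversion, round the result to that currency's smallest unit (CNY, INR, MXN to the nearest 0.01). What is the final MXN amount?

BRL 420,000.00 × 1.4871 = CNY 624,582.00
CNY 624,582.00 ÷ 0.089939 = INR 6,944,506.83
INR 6,944,506.83 ÷ 3.8044 = MXN 1,825,388.19

MXN 1,825,388.19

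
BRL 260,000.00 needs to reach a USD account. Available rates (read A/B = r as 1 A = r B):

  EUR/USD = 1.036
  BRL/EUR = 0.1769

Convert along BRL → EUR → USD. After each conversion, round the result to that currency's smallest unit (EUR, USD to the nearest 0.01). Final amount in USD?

BRL 260,000.00 × 0.1769 = EUR 45,994.00
EUR 45,994.00 × 1.036 = USD 47,649.78

USD 47,649.78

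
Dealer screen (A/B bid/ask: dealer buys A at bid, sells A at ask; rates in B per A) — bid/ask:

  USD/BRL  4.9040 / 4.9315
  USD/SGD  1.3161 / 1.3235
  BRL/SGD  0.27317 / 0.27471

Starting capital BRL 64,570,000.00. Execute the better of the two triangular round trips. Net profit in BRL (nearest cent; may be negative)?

Best loop BRL → SGD → USD → BRL:
BRL 64,570,000.00 × 0.27317 (sell BRL at bid) = SGD 17,638,586.90
SGD 17,638,586.90 ÷ 1.3235 (buy USD at ask) = USD 13,327,228.49
USD 13,327,228.49 × 4.9040 (sell USD at bid) = BRL 65,356,728.49

Net profit: BRL 786,728.49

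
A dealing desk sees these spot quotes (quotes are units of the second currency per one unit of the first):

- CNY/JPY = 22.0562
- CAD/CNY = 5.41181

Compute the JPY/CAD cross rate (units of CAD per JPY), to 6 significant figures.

1 JPY ÷ 22.0562 = 0.0453387 CNY
0.0453387 CNY ÷ 5.41181 = 0.00837774 CAD

JPY/CAD = 0.00837774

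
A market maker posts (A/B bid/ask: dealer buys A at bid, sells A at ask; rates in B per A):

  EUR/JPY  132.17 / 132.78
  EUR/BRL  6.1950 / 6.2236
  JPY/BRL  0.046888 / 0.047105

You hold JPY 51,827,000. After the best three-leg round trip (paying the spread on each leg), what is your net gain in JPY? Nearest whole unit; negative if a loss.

Net result: JPY -219,954 (no profitable arbitrage after spreads)

Best loop JPY → BRL → EUR → JPY:
JPY 51,827,000 × 0.046888 (sell JPY at bid) = BRL 2,430,064.38
BRL 2,430,064.38 ÷ 6.2236 (buy EUR at ask) = EUR 390,459.60
EUR 390,459.60 × 132.17 (sell EUR at bid) = JPY 51,607,046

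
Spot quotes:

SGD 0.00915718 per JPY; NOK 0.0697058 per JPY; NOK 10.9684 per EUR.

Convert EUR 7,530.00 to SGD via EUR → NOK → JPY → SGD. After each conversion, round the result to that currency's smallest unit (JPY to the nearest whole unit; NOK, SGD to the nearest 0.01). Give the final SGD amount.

EUR 7,530.00 × 10.9684 = NOK 82,592.05
NOK 82,592.05 ÷ 0.0697058 = JPY 1,184,866
JPY 1,184,866 × 0.00915718 = SGD 10,850.03

SGD 10,850.03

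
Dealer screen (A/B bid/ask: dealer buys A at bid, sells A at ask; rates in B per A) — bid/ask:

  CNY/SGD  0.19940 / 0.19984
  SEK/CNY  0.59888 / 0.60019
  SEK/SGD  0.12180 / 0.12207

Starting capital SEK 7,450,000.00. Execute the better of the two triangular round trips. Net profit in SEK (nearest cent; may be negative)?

Best loop SEK → SGD → CNY → SEK:
SEK 7,450,000.00 × 0.12180 (sell SEK at bid) = SGD 907,410.00
SGD 907,410.00 ÷ 0.19984 (buy CNY at ask) = CNY 4,540,682.55
CNY 4,540,682.55 ÷ 0.60019 (buy SEK at ask) = SEK 7,565,408.53

Net profit: SEK 115,408.53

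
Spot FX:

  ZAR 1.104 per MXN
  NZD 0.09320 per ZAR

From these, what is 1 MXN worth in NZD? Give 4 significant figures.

MXN/NZD = 0.1029

1 MXN × 1.104 = 1.104 ZAR
1.104 ZAR × 0.09320 = 0.102893 NZD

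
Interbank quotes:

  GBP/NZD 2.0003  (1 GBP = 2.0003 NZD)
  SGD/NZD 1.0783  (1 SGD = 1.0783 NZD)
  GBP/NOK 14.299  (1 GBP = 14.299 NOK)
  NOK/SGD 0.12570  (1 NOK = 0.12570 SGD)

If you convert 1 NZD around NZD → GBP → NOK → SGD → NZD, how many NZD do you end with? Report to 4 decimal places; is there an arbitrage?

0.9689 (arbitrage exists)

Around NZD → GBP → NOK → SGD → NZD: 1 ÷ 2.0003 × 14.299 × 0.12570 × 1.0783 = 0.968914
Product < 1; profitable direction is NZD → SGD → NOK → GBP → NZD.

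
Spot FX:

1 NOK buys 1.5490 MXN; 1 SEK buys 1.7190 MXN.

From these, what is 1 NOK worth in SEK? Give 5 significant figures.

1 NOK × 1.5490 = 1.549 MXN
1.549 MXN ÷ 1.7190 = 0.901105 SEK

NOK/SEK = 0.90111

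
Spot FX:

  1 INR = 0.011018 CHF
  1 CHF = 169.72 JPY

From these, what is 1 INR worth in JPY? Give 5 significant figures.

INR/JPY = 1.8700

1 INR × 0.011018 = 0.011018 CHF
0.011018 CHF × 169.72 = 1.86997 JPY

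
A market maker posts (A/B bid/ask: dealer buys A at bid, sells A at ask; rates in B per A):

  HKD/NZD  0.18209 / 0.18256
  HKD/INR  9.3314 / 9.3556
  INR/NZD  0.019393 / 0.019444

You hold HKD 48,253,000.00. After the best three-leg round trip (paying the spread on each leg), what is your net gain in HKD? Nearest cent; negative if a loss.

Best loop HKD → NZD → INR → HKD:
HKD 48,253,000.00 × 0.18209 (sell HKD at bid) = NZD 8,786,388.77
NZD 8,786,388.77 ÷ 0.019444 (buy INR at ask) = INR 451,881,751.18
INR 451,881,751.18 ÷ 9.3556 (buy HKD at ask) = HKD 48,300,670.31

Net profit: HKD 47,670.31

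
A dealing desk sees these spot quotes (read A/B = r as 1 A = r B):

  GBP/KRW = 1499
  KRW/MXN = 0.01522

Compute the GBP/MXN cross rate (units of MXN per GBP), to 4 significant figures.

GBP/MXN = 22.81

1 GBP × 1499 = 1499 KRW
1499 KRW × 0.01522 = 22.8148 MXN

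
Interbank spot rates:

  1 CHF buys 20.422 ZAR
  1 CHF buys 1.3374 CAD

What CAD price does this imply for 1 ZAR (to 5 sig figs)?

1 ZAR ÷ 20.422 = 0.0489668 CHF
0.0489668 CHF × 1.3374 = 0.0654882 CAD

ZAR/CAD = 0.065488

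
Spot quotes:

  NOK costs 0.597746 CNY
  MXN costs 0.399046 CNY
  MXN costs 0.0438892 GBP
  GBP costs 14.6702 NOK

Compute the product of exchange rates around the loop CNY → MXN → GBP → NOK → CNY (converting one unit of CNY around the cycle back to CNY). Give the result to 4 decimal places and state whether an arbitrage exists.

Around CNY → MXN → GBP → NOK → CNY: 1 ÷ 0.399046 × 0.0438892 × 14.6702 × 0.597746 = 0.964467
Product < 1; profitable direction is CNY → NOK → GBP → MXN → CNY.

0.9645 (arbitrage exists)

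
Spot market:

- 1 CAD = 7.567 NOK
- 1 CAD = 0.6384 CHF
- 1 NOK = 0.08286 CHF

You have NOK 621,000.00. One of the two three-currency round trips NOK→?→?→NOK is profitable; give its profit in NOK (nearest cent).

Profit: NOK 11,289.28

Profitable loop is NOK → CAD → CHF → NOK:
NOK 621,000.00 ÷ 7.567 = CAD 82,066.87
CAD 82,066.87 × 0.6384 = CHF 52,391.49
CHF 52,391.49 ÷ 0.08286 = NOK 632,289.28
Profit = NOK 632,289.28 − NOK 621,000.00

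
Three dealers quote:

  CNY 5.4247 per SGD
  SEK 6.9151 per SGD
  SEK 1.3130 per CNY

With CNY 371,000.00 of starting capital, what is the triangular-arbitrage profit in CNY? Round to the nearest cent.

Profitable loop is CNY → SEK → SGD → CNY:
CNY 371,000.00 × 1.3130 = SEK 487,123.00
SEK 487,123.00 ÷ 6.9151 = SGD 70,443.38
SGD 70,443.38 × 5.4247 = CNY 382,134.19
Profit = CNY 382,134.19 − CNY 371,000.00

Profit: CNY 11,134.19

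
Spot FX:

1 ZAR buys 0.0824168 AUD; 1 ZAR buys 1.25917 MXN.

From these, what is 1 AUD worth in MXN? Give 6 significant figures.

1 AUD ÷ 0.0824168 = 12.1334 ZAR
12.1334 ZAR × 1.25917 = 15.2781 MXN

AUD/MXN = 15.2781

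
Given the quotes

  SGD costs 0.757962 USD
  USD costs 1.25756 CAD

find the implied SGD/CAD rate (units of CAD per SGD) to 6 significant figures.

SGD/CAD = 0.953183

1 SGD × 0.757962 = 0.757962 USD
0.757962 USD × 1.25756 = 0.953183 CAD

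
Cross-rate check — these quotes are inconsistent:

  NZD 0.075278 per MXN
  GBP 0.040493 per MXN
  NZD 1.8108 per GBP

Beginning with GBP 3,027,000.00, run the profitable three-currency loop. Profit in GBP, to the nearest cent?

Profit: GBP 80,635.36

Profitable loop is GBP → MXN → NZD → GBP:
GBP 3,027,000.00 ÷ 0.040493 = MXN 74,753,661.13
MXN 74,753,661.13 × 0.075278 = NZD 5,627,306.10
NZD 5,627,306.10 ÷ 1.8108 = GBP 3,107,635.36
Profit = GBP 3,107,635.36 − GBP 3,027,000.00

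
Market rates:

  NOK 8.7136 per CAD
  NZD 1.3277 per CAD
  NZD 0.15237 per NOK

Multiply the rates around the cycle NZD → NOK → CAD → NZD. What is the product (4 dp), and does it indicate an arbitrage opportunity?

Around NZD → NOK → CAD → NZD: 1 ÷ 0.15237 ÷ 8.7136 × 1.3277 = 1.000007
Product ≈ 1 (deviation 0.001%, within rounding noise).

1.0000 (no arbitrage)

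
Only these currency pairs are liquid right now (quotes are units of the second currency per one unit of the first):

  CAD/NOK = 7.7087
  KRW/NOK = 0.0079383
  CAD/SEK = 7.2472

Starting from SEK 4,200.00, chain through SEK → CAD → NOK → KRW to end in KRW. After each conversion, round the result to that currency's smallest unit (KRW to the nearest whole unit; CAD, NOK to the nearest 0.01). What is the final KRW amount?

SEK 4,200.00 ÷ 7.2472 = CAD 579.53
CAD 579.53 × 7.7087 = NOK 4,467.42
NOK 4,467.42 ÷ 0.0079383 = KRW 562,768

KRW 562,768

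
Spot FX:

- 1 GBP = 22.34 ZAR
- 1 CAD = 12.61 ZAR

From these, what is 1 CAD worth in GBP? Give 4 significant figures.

1 CAD × 12.61 = 12.61 ZAR
12.61 ZAR ÷ 22.34 = 0.564458 GBP

CAD/GBP = 0.5645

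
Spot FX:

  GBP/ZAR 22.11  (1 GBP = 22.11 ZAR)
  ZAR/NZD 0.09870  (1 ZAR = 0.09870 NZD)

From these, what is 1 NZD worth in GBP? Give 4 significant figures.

1 NZD ÷ 0.09870 = 10.1317 ZAR
10.1317 ZAR ÷ 22.11 = 0.458241 GBP

NZD/GBP = 0.4582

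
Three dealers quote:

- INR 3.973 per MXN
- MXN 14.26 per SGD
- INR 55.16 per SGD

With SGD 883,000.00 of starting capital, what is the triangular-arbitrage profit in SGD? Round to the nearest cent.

Profitable loop is SGD → MXN → INR → SGD:
SGD 883,000.00 × 14.26 = MXN 12,591,580.00
MXN 12,591,580.00 × 3.973 = INR 50,026,347.34
INR 50,026,347.34 ÷ 55.16 = SGD 906,931.61
Profit = SGD 906,931.61 − SGD 883,000.00

Profit: SGD 23,931.61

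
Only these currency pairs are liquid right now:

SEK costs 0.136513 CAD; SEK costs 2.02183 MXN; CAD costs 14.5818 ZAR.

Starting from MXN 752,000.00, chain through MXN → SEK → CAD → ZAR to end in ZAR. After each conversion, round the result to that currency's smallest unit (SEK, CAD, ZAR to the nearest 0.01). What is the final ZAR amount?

MXN 752,000.00 ÷ 2.02183 = SEK 371,940.27
SEK 371,940.27 × 0.136513 = CAD 50,774.68
CAD 50,774.68 × 14.5818 = ZAR 740,386.23

ZAR 740,386.23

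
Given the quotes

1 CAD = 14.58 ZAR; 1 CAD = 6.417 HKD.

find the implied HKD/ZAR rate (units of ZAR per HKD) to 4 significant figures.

HKD/ZAR = 2.272

1 HKD ÷ 6.417 = 0.155836 CAD
0.155836 CAD × 14.58 = 2.27209 ZAR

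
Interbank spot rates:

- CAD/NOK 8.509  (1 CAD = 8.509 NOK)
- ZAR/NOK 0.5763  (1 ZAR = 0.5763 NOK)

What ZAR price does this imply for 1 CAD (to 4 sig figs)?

CAD/ZAR = 14.76

1 CAD × 8.509 = 8.509 NOK
8.509 NOK ÷ 0.5763 = 14.7649 ZAR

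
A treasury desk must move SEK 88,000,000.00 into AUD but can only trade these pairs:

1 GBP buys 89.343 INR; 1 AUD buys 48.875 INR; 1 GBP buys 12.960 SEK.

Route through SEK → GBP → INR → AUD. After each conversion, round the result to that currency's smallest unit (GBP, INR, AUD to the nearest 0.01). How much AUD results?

SEK 88,000,000.00 ÷ 12.960 = GBP 6,790,123.46
GBP 6,790,123.46 × 89.343 = INR 606,650,000.29
INR 606,650,000.29 ÷ 48.875 = AUD 12,412,276.22

AUD 12,412,276.22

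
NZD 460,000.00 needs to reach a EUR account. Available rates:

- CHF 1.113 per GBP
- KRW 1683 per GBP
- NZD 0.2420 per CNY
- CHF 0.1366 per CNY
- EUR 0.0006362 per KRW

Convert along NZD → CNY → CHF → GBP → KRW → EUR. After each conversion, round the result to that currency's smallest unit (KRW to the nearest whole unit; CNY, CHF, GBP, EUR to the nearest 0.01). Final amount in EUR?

EUR 249,790.42

NZD 460,000.00 ÷ 0.2420 = CNY 1,900,826.45
CNY 1,900,826.45 × 0.1366 = CHF 259,652.89
CHF 259,652.89 ÷ 1.113 = GBP 233,291.01
GBP 233,291.01 × 1683 = KRW 392,628,770
KRW 392,628,770 × 0.0006362 = EUR 249,790.42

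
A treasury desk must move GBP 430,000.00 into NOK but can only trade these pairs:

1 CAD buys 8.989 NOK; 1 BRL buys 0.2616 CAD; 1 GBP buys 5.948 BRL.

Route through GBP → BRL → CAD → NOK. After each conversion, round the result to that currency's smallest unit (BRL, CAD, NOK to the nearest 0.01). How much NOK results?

GBP 430,000.00 × 5.948 = BRL 2,557,640.00
BRL 2,557,640.00 × 0.2616 = CAD 669,078.62
CAD 669,078.62 × 8.989 = NOK 6,014,347.72

NOK 6,014,347.72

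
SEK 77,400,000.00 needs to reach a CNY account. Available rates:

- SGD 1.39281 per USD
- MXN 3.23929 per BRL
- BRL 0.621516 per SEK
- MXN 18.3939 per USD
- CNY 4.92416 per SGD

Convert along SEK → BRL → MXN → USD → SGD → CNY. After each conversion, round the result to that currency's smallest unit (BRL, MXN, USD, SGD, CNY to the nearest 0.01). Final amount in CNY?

CNY 58,102,298.81

SEK 77,400,000.00 × 0.621516 = BRL 48,105,338.40
BRL 48,105,338.40 × 3.23929 = MXN 155,827,141.63
MXN 155,827,141.63 ÷ 18.3939 = USD 8,471,674.94
USD 8,471,674.94 × 1.39281 = SGD 11,799,433.57
SGD 11,799,433.57 × 4.92416 = CNY 58,102,298.81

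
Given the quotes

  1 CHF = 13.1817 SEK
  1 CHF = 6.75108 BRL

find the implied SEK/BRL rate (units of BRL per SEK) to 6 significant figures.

1 SEK ÷ 13.1817 = 0.0758627 CHF
0.0758627 CHF × 6.75108 = 0.512155 BRL

SEK/BRL = 0.512155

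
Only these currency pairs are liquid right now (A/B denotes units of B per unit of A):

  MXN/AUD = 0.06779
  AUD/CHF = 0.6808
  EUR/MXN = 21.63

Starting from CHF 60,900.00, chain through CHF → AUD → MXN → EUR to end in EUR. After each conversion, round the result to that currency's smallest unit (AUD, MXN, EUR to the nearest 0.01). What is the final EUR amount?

EUR 61,006.42

CHF 60,900.00 ÷ 0.6808 = AUD 89,453.58
AUD 89,453.58 ÷ 0.06779 = MXN 1,319,568.96
MXN 1,319,568.96 ÷ 21.63 = EUR 61,006.42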